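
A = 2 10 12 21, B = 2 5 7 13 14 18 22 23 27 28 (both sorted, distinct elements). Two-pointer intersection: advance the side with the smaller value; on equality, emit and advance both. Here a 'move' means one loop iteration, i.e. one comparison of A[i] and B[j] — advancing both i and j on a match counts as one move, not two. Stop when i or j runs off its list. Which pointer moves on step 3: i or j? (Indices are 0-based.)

j

[i=0,j=0] 2==2 emit → i++,j++
[i=1,j=1] 10>5 → j++
[i=1,j=2] 10>7 → j++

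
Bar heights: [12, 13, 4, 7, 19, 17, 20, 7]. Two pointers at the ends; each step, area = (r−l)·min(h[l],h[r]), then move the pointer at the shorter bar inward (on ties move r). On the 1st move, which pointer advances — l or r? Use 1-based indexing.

[1,8] min(12,7)*7=49 best=49 * → r--

r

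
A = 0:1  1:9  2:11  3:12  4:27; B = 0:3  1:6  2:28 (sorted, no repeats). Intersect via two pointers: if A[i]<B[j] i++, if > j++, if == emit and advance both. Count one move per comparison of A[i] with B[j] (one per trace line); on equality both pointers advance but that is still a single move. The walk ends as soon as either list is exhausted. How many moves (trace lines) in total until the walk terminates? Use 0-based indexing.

7 moves

i=0 j=0: 1<3, i++
i=1 j=0: 9>3, j++
i=1 j=1: 9>6, j++
i=1 j=2: 9<28, i++
i=2 j=2: 11<28, i++
i=3 j=2: 12<28, i++
i=4 j=2: 27<28, i++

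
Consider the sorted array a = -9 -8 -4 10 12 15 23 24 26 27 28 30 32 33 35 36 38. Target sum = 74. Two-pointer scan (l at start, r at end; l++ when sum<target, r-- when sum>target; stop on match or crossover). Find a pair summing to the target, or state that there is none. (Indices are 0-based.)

[0,16] -9+38=29 <74 → l++
[1,16] -8+38=30 <74 → l++
[2,16] -4+38=34 <74 → l++
[3,16] 10+38=48 <74 → l++
[4,16] 12+38=50 <74 → l++
[5,16] 15+38=53 <74 → l++
[6,16] 23+38=61 <74 → l++
[7,16] 24+38=62 <74 → l++
[8,16] 26+38=64 <74 → l++
[9,16] 27+38=65 <74 → l++
[10,16] 28+38=66 <74 → l++
[11,16] 30+38=68 <74 → l++
[12,16] 32+38=70 <74 → l++
[13,16] 33+38=71 <74 → l++
[14,16] 35+38=73 <74 → l++
[15,16] 36+38=74 → found

(36, 38)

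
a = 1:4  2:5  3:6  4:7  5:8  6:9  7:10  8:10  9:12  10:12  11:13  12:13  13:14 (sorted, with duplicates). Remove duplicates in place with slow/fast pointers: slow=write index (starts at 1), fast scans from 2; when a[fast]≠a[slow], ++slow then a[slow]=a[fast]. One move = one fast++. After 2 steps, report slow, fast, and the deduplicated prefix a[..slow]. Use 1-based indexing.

slow=1 fast=2: a[fast]=5≠a[slow]=4 write a[2]=5, slow++,fast++
slow=2 fast=3: a[fast]=6≠a[slow]=5 write a[3]=6, slow++,fast++

slow=3, fast=4, prefix=[4, 5, 6]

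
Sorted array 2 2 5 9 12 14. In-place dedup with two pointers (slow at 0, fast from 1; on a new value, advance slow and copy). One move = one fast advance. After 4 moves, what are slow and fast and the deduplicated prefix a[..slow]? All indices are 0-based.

slow=3, fast=5, prefix=[2, 5, 9, 12]

slow=0 fast=1: a[fast]=2=a[slow] dup, fast++
slow=0 fast=2: a[fast]=5≠a[slow]=2 write a[1]=5, slow++,fast++
slow=1 fast=3: a[fast]=9≠a[slow]=5 write a[2]=9, slow++,fast++
slow=2 fast=4: a[fast]=12≠a[slow]=9 write a[3]=12, slow++,fast++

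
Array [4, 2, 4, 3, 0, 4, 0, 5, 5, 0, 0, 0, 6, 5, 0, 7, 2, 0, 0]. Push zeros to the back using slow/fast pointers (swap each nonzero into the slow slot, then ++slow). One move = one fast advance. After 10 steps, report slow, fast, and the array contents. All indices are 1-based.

(s=1,f=1) a[fast]=4≠0 swap→a[1]=4 → slow++,fast++
(s=2,f=2) a[fast]=2≠0 swap→a[2]=2 → slow++,fast++
(s=3,f=3) a[fast]=4≠0 swap→a[3]=4 → slow++,fast++
(s=4,f=4) a[fast]=3≠0 swap→a[4]=3 → slow++,fast++
(s=5,f=5) a[fast]=0 → fast++
(s=5,f=6) a[fast]=4≠0 swap→a[5]=4 → slow++,fast++
(s=6,f=7) a[fast]=0 → fast++
(s=6,f=8) a[fast]=5≠0 swap→a[6]=5 → slow++,fast++
(s=7,f=9) a[fast]=5≠0 swap→a[7]=5 → slow++,fast++
(s=8,f=10) a[fast]=0 → fast++

slow=8, fast=11, a=[4, 2, 4, 3, 4, 5, 5, 0, 0, 0, 0, 0, 6, 5, 0, 7, 2, 0, 0]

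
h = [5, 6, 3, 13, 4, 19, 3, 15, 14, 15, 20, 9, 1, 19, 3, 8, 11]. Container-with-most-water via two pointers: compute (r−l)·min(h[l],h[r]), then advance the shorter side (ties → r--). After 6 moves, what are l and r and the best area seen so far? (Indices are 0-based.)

l=0 r=16: min(5,11)*16=80 best=80 *, l++
l=1 r=16: min(6,11)*15=90 best=90 *, l++
l=2 r=16: min(3,11)*14=42 best=90, l++
l=3 r=16: min(13,11)*13=143 best=143 *, r--
l=3 r=15: min(13,8)*12=96 best=143, r--
l=3 r=14: min(13,3)*11=33 best=143, r--

l=3, r=13, best area=143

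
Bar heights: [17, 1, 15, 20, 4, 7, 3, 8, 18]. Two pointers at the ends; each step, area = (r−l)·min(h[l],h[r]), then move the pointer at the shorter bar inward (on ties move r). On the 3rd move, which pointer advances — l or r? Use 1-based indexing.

l

l=1 r=9: min(17,18)*8=136 best=136 *, l++
l=2 r=9: min(1,18)*7=7 best=136, l++
l=3 r=9: min(15,18)*6=90 best=136, l++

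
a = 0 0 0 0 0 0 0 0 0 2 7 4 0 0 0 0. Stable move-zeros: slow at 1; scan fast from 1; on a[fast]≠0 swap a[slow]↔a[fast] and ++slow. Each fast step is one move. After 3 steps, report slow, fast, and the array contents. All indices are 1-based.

slow=1, fast=4, a=[0, 0, 0, 0, 0, 0, 0, 0, 0, 2, 7, 4, 0, 0, 0, 0]

(s=1,f=1) a[fast]=0 → fast++
(s=1,f=2) a[fast]=0 → fast++
(s=1,f=3) a[fast]=0 → fast++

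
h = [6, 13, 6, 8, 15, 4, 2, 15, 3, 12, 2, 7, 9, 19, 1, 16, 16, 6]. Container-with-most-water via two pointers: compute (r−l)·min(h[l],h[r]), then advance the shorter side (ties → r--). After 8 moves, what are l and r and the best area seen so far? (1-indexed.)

[1,18] min(6,6)*17=102 best=102 * → r--
[1,17] min(6,16)*16=96 best=102 → l++
[2,17] min(13,16)*15=195 best=195 * → l++
[3,17] min(6,16)*14=84 best=195 → l++
[4,17] min(8,16)*13=104 best=195 → l++
[5,17] min(15,16)*12=180 best=195 → l++
[6,17] min(4,16)*11=44 best=195 → l++
[7,17] min(2,16)*10=20 best=195 → l++

l=8, r=17, best area=195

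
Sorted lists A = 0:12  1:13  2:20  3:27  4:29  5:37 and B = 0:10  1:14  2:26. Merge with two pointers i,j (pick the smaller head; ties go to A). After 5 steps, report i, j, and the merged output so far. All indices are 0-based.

i=3, j=2, merged so far=[10, 12, 13, 14, 20]

i=0 j=0: A[i]=12>B[j]=10 take 10, j++
i=0 j=1: A[i]=12<=B[j]=14 take 12, i++
i=1 j=1: A[i]=13<=B[j]=14 take 13, i++
i=2 j=1: A[i]=20>B[j]=14 take 14, j++
i=2 j=2: A[i]=20<=B[j]=26 take 20, i++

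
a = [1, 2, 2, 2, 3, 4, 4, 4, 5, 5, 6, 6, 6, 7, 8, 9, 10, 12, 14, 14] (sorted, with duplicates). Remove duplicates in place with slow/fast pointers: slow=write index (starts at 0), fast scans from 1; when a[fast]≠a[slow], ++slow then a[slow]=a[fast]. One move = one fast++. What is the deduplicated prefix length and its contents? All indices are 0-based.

(s=0,f=1) a[fast]=2≠a[slow]=1 write a[1]=2 → slow++,fast++
(s=1,f=2) a[fast]=2=a[slow] dup → fast++
(s=1,f=3) a[fast]=2=a[slow] dup → fast++
(s=1,f=4) a[fast]=3≠a[slow]=2 write a[2]=3 → slow++,fast++
(s=2,f=5) a[fast]=4≠a[slow]=3 write a[3]=4 → slow++,fast++
(s=3,f=6) a[fast]=4=a[slow] dup → fast++
(s=3,f=7) a[fast]=4=a[slow] dup → fast++
(s=3,f=8) a[fast]=5≠a[slow]=4 write a[4]=5 → slow++,fast++
(s=4,f=9) a[fast]=5=a[slow] dup → fast++
(s=4,f=10) a[fast]=6≠a[slow]=5 write a[5]=6 → slow++,fast++
(s=5,f=11) a[fast]=6=a[slow] dup → fast++
(s=5,f=12) a[fast]=6=a[slow] dup → fast++
(s=5,f=13) a[fast]=7≠a[slow]=6 write a[6]=7 → slow++,fast++
(s=6,f=14) a[fast]=8≠a[slow]=7 write a[7]=8 → slow++,fast++
(s=7,f=15) a[fast]=9≠a[slow]=8 write a[8]=9 → slow++,fast++
(s=8,f=16) a[fast]=10≠a[slow]=9 write a[9]=10 → slow++,fast++
(s=9,f=17) a[fast]=12≠a[slow]=10 write a[10]=12 → slow++,fast++
(s=10,f=18) a[fast]=14≠a[slow]=12 write a[11]=14 → slow++,fast++
(s=11,f=19) a[fast]=14=a[slow] dup → fast++

length 12; prefix = [1, 2, 3, 4, 5, 6, 7, 8, 9, 10, 12, 14]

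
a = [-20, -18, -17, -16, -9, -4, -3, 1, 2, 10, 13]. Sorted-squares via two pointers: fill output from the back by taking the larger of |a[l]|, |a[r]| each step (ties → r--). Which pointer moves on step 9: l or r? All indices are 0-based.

l

l=0 r=10: |-20|>|13| out[10]=400, l++
l=1 r=10: |-18|>|13| out[9]=324, l++
l=2 r=10: |-17|>|13| out[8]=289, l++
l=3 r=10: |-16|>|13| out[7]=256, l++
l=4 r=10: |-9|<=|13| out[6]=169, r--
l=4 r=9: |-9|<=|10| out[5]=100, r--
l=4 r=8: |-9|>|2| out[4]=81, l++
l=5 r=8: |-4|>|2| out[3]=16, l++
l=6 r=8: |-3|>|2| out[2]=9, l++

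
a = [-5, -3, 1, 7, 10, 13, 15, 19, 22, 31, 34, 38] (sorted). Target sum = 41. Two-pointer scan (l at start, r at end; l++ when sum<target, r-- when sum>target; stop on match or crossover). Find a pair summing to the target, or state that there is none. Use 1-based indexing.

l=1 r=12: -5+38=33 <41, l++
l=2 r=12: -3+38=35 <41, l++
l=3 r=12: 1+38=39 <41, l++
l=4 r=12: 7+38=45 >41, r--
l=4 r=11: 7+34=41, found

(7, 34)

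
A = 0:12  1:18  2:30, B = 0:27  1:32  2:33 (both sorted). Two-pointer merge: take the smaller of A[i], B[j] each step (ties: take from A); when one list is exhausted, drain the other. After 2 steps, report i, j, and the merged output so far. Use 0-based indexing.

i=2, j=0, merged so far=[12, 18]

i=0 j=0: A[i]=12<=B[j]=27 take 12, i++
i=1 j=0: A[i]=18<=B[j]=27 take 18, i++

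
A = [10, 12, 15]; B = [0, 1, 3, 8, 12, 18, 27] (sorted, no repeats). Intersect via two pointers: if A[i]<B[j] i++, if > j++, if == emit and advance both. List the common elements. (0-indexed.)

i=0 j=0: 10>0, j++
i=0 j=1: 10>1, j++
i=0 j=2: 10>3, j++
i=0 j=3: 10>8, j++
i=0 j=4: 10<12, i++
i=1 j=4: 12==12 emit, i++,j++
i=2 j=5: 15<18, i++

intersection = [12]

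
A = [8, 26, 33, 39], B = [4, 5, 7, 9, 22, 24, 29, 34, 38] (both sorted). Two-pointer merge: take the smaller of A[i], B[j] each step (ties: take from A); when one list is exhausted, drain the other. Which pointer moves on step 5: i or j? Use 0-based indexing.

j

[i=0,j=0] A[i]=8>B[j]=4 take 4 → j++
[i=0,j=1] A[i]=8>B[j]=5 take 5 → j++
[i=0,j=2] A[i]=8>B[j]=7 take 7 → j++
[i=0,j=3] A[i]=8<=B[j]=9 take 8 → i++
[i=1,j=3] A[i]=26>B[j]=9 take 9 → j++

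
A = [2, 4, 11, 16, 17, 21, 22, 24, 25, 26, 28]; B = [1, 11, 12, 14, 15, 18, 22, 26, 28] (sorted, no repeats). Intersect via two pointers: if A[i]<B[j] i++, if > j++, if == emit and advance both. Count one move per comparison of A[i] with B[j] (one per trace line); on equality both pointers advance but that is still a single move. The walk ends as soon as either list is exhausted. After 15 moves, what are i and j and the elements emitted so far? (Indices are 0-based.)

i=0 j=0: 2>1, j++
i=0 j=1: 2<11, i++
i=1 j=1: 4<11, i++
i=2 j=1: 11==11 emit, i++,j++
i=3 j=2: 16>12, j++
i=3 j=3: 16>14, j++
i=3 j=4: 16>15, j++
i=3 j=5: 16<18, i++
i=4 j=5: 17<18, i++
i=5 j=5: 21>18, j++
i=5 j=6: 21<22, i++
i=6 j=6: 22==22 emit, i++,j++
i=7 j=7: 24<26, i++
i=8 j=7: 25<26, i++
i=9 j=7: 26==26 emit, i++,j++

i=10, j=8, emitted=[11, 22, 26]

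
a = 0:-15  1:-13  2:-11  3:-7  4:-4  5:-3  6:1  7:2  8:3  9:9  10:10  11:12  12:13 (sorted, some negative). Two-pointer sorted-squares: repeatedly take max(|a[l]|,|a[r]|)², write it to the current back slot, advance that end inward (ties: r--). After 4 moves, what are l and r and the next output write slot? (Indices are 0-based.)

l=0 r=12: |-15|>|13| out[12]=225, l++
l=1 r=12: |-13|<=|13| out[11]=169, r--
l=1 r=11: |-13|>|12| out[10]=169, l++
l=2 r=11: |-11|<=|12| out[9]=144, r--

l=2, r=10, next write slot=8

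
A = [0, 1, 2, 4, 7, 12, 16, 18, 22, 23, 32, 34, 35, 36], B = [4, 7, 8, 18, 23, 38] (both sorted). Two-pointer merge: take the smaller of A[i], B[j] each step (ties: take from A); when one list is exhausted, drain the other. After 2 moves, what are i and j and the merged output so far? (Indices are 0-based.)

i=2, j=0, merged so far=[0, 1]

i=0 j=0: A[i]=0<=B[j]=4 take 0, i++
i=1 j=0: A[i]=1<=B[j]=4 take 1, i++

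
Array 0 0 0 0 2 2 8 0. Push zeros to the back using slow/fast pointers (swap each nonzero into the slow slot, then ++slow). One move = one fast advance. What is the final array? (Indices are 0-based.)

(s=0,f=0) a[fast]=0 → fast++
(s=0,f=1) a[fast]=0 → fast++
(s=0,f=2) a[fast]=0 → fast++
(s=0,f=3) a[fast]=0 → fast++
(s=0,f=4) a[fast]=2≠0 swap→a[0]=2 → slow++,fast++
(s=1,f=5) a[fast]=2≠0 swap→a[1]=2 → slow++,fast++
(s=2,f=6) a[fast]=8≠0 swap→a[2]=8 → slow++,fast++
(s=3,f=7) a[fast]=0 → fast++

[2, 2, 8, 0, 0, 0, 0, 0]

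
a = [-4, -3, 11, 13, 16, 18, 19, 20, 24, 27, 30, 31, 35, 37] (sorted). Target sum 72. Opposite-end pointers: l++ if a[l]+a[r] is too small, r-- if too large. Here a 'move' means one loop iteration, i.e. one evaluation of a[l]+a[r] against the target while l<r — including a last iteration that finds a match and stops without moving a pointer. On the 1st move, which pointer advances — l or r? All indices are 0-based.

[0,13] -4+37=33 <72 → l++

l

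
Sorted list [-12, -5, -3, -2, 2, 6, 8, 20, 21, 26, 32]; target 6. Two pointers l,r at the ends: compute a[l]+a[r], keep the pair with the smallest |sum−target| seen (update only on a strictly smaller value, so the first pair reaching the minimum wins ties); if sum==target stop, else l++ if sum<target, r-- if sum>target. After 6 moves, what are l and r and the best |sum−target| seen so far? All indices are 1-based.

l=1 r=11: -12+32=20 d=14 *, r--
l=1 r=10: -12+26=14 d=8 *, r--
l=1 r=9: -12+21=9 d=3 *, r--
l=1 r=8: -12+20=8 d=2 *, r--
l=1 r=7: -12+8=-4 d=10, l++
l=2 r=7: -5+8=3 d=3, l++

l=3, r=7, best |Δ|=2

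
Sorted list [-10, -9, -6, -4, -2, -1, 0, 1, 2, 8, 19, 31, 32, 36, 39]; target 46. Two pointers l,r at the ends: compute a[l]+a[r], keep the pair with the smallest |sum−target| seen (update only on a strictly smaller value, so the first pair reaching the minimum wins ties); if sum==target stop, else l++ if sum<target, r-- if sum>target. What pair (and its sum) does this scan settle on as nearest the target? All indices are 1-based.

l=1 r=15: -10+39=29 d=17 *, l++
l=2 r=15: -9+39=30 d=16 *, l++
l=3 r=15: -6+39=33 d=13 *, l++
l=4 r=15: -4+39=35 d=11 *, l++
l=5 r=15: -2+39=37 d=9 *, l++
l=6 r=15: -1+39=38 d=8 *, l++
l=7 r=15: 0+39=39 d=7 *, l++
l=8 r=15: 1+39=40 d=6 *, l++
l=9 r=15: 2+39=41 d=5 *, l++
l=10 r=15: 8+39=47 d=1 *, r--
l=10 r=14: 8+36=44 d=2, l++
l=11 r=14: 19+36=55 d=9, r--
l=11 r=13: 19+32=51 d=5, r--
l=11 r=12: 19+31=50 d=4, r--

pair (8, 39) with sum 47 (|Δ|=1)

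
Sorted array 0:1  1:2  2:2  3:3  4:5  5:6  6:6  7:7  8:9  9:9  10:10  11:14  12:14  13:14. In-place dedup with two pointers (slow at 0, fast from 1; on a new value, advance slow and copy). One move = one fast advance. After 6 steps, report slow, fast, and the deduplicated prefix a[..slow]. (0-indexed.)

(s=0,f=1) a[fast]=2≠a[slow]=1 write a[1]=2 → slow++,fast++
(s=1,f=2) a[fast]=2=a[slow] dup → fast++
(s=1,f=3) a[fast]=3≠a[slow]=2 write a[2]=3 → slow++,fast++
(s=2,f=4) a[fast]=5≠a[slow]=3 write a[3]=5 → slow++,fast++
(s=3,f=5) a[fast]=6≠a[slow]=5 write a[4]=6 → slow++,fast++
(s=4,f=6) a[fast]=6=a[slow] dup → fast++

slow=4, fast=7, prefix=[1, 2, 3, 5, 6]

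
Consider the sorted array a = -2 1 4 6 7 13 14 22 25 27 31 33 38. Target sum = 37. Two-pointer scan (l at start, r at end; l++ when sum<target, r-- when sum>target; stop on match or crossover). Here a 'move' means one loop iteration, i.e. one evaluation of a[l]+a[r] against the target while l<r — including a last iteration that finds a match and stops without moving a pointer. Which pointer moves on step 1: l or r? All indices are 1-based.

l

[1,13] -2+38=36 <37 → l++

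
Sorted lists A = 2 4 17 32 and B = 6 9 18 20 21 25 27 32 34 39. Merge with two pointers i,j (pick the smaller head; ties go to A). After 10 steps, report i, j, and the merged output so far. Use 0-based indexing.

i=0 j=0: A[i]=2<=B[j]=6 take 2, i++
i=1 j=0: A[i]=4<=B[j]=6 take 4, i++
i=2 j=0: A[i]=17>B[j]=6 take 6, j++
i=2 j=1: A[i]=17>B[j]=9 take 9, j++
i=2 j=2: A[i]=17<=B[j]=18 take 17, i++
i=3 j=2: A[i]=32>B[j]=18 take 18, j++
i=3 j=3: A[i]=32>B[j]=20 take 20, j++
i=3 j=4: A[i]=32>B[j]=21 take 21, j++
i=3 j=5: A[i]=32>B[j]=25 take 25, j++
i=3 j=6: A[i]=32>B[j]=27 take 27, j++

i=3, j=7, merged so far=[2, 4, 6, 9, 17, 18, 20, 21, 25, 27]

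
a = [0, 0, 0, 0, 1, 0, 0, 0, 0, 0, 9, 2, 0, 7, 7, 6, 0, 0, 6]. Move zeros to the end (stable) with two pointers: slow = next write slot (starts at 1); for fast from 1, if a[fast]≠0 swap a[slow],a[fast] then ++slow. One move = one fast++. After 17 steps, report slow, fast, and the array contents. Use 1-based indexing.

(s=1,f=1) a[fast]=0 → fast++
(s=1,f=2) a[fast]=0 → fast++
(s=1,f=3) a[fast]=0 → fast++
(s=1,f=4) a[fast]=0 → fast++
(s=1,f=5) a[fast]=1≠0 swap→a[1]=1 → slow++,fast++
(s=2,f=6) a[fast]=0 → fast++
(s=2,f=7) a[fast]=0 → fast++
(s=2,f=8) a[fast]=0 → fast++
(s=2,f=9) a[fast]=0 → fast++
(s=2,f=10) a[fast]=0 → fast++
(s=2,f=11) a[fast]=9≠0 swap→a[2]=9 → slow++,fast++
(s=3,f=12) a[fast]=2≠0 swap→a[3]=2 → slow++,fast++
(s=4,f=13) a[fast]=0 → fast++
(s=4,f=14) a[fast]=7≠0 swap→a[4]=7 → slow++,fast++
(s=5,f=15) a[fast]=7≠0 swap→a[5]=7 → slow++,fast++
(s=6,f=16) a[fast]=6≠0 swap→a[6]=6 → slow++,fast++
(s=7,f=17) a[fast]=0 → fast++

slow=7, fast=18, a=[1, 9, 2, 7, 7, 6, 0, 0, 0, 0, 0, 0, 0, 0, 0, 0, 0, 0, 6]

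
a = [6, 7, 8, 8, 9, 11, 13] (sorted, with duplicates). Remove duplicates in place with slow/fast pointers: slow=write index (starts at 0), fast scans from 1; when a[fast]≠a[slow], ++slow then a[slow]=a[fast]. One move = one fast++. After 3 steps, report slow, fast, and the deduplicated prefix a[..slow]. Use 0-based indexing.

slow=0 fast=1: a[fast]=7≠a[slow]=6 write a[1]=7, slow++,fast++
slow=1 fast=2: a[fast]=8≠a[slow]=7 write a[2]=8, slow++,fast++
slow=2 fast=3: a[fast]=8=a[slow] dup, fast++

slow=2, fast=4, prefix=[6, 7, 8]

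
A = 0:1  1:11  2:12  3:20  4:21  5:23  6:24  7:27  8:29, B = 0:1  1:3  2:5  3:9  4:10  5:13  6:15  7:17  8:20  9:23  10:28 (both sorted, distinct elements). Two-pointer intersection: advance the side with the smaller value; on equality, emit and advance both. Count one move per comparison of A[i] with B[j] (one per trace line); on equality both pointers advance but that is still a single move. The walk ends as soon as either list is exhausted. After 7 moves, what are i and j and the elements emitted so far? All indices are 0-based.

i=3, j=5, emitted=[1]

[i=0,j=0] 1==1 emit → i++,j++
[i=1,j=1] 11>3 → j++
[i=1,j=2] 11>5 → j++
[i=1,j=3] 11>9 → j++
[i=1,j=4] 11>10 → j++
[i=1,j=5] 11<13 → i++
[i=2,j=5] 12<13 → i++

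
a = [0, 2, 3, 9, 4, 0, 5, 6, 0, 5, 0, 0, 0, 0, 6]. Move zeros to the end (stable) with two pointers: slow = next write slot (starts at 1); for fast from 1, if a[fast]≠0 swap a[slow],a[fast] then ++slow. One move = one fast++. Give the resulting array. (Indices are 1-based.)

slow=1 fast=1: a[fast]=0, fast++
slow=1 fast=2: a[fast]=2≠0 swap→a[1]=2, slow++,fast++
slow=2 fast=3: a[fast]=3≠0 swap→a[2]=3, slow++,fast++
slow=3 fast=4: a[fast]=9≠0 swap→a[3]=9, slow++,fast++
slow=4 fast=5: a[fast]=4≠0 swap→a[4]=4, slow++,fast++
slow=5 fast=6: a[fast]=0, fast++
slow=5 fast=7: a[fast]=5≠0 swap→a[5]=5, slow++,fast++
slow=6 fast=8: a[fast]=6≠0 swap→a[6]=6, slow++,fast++
slow=7 fast=9: a[fast]=0, fast++
slow=7 fast=10: a[fast]=5≠0 swap→a[7]=5, slow++,fast++
slow=8 fast=11: a[fast]=0, fast++
slow=8 fast=12: a[fast]=0, fast++
slow=8 fast=13: a[fast]=0, fast++
slow=8 fast=14: a[fast]=0, fast++
slow=8 fast=15: a[fast]=6≠0 swap→a[8]=6, slow++,fast++

[2, 3, 9, 4, 5, 6, 5, 6, 0, 0, 0, 0, 0, 0, 0]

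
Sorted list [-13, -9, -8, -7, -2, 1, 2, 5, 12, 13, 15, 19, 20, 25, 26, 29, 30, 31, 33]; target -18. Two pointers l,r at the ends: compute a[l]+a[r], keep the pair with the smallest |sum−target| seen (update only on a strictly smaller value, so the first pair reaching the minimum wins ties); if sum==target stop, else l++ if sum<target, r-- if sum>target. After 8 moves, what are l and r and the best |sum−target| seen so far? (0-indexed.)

l=0 r=18: -13+33=20 d=38 *, r--
l=0 r=17: -13+31=18 d=36 *, r--
l=0 r=16: -13+30=17 d=35 *, r--
l=0 r=15: -13+29=16 d=34 *, r--
l=0 r=14: -13+26=13 d=31 *, r--
l=0 r=13: -13+25=12 d=30 *, r--
l=0 r=12: -13+20=7 d=25 *, r--
l=0 r=11: -13+19=6 d=24 *, r--

l=0, r=10, best |Δ|=24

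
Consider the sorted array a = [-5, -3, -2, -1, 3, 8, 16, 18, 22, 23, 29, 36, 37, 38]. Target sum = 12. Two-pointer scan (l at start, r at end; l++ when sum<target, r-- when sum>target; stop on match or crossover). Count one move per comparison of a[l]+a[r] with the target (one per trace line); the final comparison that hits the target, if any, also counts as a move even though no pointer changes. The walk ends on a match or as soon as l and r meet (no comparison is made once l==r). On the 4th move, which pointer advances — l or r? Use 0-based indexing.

[0,13] -5+38=33 >12 → r--
[0,12] -5+37=32 >12 → r--
[0,11] -5+36=31 >12 → r--
[0,10] -5+29=24 >12 → r--

r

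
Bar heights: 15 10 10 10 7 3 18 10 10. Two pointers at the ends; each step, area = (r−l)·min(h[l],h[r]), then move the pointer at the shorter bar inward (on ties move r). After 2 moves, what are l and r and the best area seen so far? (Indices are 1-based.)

l=1 r=9: min(15,10)*8=80 best=80 *, r--
l=1 r=8: min(15,10)*7=70 best=80, r--

l=1, r=7, best area=80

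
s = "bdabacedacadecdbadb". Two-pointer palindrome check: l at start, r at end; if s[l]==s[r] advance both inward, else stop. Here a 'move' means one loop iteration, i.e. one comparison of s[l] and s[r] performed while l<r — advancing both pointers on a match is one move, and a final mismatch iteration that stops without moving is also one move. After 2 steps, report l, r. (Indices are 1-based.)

l=3, r=17

[1,19] 'b'=='b' → l++,r--
[2,18] 'd'=='d' → l++,r--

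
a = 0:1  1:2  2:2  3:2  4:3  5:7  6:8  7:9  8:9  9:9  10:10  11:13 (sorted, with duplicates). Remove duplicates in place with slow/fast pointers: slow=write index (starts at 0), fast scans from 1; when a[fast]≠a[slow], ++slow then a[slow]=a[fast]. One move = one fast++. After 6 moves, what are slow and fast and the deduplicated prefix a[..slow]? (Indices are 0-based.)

(s=0,f=1) a[fast]=2≠a[slow]=1 write a[1]=2 → slow++,fast++
(s=1,f=2) a[fast]=2=a[slow] dup → fast++
(s=1,f=3) a[fast]=2=a[slow] dup → fast++
(s=1,f=4) a[fast]=3≠a[slow]=2 write a[2]=3 → slow++,fast++
(s=2,f=5) a[fast]=7≠a[slow]=3 write a[3]=7 → slow++,fast++
(s=3,f=6) a[fast]=8≠a[slow]=7 write a[4]=8 → slow++,fast++

slow=4, fast=7, prefix=[1, 2, 3, 7, 8]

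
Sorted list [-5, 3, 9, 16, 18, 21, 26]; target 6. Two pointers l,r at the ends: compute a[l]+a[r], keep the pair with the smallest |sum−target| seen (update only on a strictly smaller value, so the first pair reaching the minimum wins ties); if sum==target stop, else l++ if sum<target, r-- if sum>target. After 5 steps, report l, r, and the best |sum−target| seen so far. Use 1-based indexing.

[1,7] -5+26=21 d=15 * → r--
[1,6] -5+21=16 d=10 * → r--
[1,5] -5+18=13 d=7 * → r--
[1,4] -5+16=11 d=5 * → r--
[1,3] -5+9=4 d=2 * → l++

l=2, r=3, best |Δ|=2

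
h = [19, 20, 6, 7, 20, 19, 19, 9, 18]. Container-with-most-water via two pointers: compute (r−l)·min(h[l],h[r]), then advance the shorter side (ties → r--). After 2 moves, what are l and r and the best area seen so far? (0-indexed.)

l=0, r=6, best area=144

[0,8] min(19,18)*8=144 best=144 * → r--
[0,7] min(19,9)*7=63 best=144 → r--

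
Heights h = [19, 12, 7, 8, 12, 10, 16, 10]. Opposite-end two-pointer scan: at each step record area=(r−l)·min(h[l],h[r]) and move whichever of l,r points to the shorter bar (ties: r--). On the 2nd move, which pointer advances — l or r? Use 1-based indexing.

r

[1,8] min(19,10)*7=70 best=70 * → r--
[1,7] min(19,16)*6=96 best=96 * → r--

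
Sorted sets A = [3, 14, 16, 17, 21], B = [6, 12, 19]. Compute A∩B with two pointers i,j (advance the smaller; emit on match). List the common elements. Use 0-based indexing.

intersection = []

i=0 j=0: 3<6, i++
i=1 j=0: 14>6, j++
i=1 j=1: 14>12, j++
i=1 j=2: 14<19, i++
i=2 j=2: 16<19, i++
i=3 j=2: 17<19, i++
i=4 j=2: 21>19, j++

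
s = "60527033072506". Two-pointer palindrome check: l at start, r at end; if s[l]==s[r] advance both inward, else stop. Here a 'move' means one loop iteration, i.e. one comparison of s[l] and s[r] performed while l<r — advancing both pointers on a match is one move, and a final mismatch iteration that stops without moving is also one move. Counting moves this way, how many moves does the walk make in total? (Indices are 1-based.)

7 moves

[1,14] '6'=='6' → l++,r--
[2,13] '0'=='0' → l++,r--
[3,12] '5'=='5' → l++,r--
[4,11] '2'=='2' → l++,r--
[5,10] '7'=='7' → l++,r--
[6,9] '0'=='0' → l++,r--
[7,8] '3'=='3' → l++,r--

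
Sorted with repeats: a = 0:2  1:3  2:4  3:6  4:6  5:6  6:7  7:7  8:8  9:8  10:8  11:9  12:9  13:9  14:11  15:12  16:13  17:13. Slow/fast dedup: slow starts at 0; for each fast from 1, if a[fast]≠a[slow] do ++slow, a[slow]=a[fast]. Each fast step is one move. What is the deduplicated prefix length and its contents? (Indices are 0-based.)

(s=0,f=1) a[fast]=3≠a[slow]=2 write a[1]=3 → slow++,fast++
(s=1,f=2) a[fast]=4≠a[slow]=3 write a[2]=4 → slow++,fast++
(s=2,f=3) a[fast]=6≠a[slow]=4 write a[3]=6 → slow++,fast++
(s=3,f=4) a[fast]=6=a[slow] dup → fast++
(s=3,f=5) a[fast]=6=a[slow] dup → fast++
(s=3,f=6) a[fast]=7≠a[slow]=6 write a[4]=7 → slow++,fast++
(s=4,f=7) a[fast]=7=a[slow] dup → fast++
(s=4,f=8) a[fast]=8≠a[slow]=7 write a[5]=8 → slow++,fast++
(s=5,f=9) a[fast]=8=a[slow] dup → fast++
(s=5,f=10) a[fast]=8=a[slow] dup → fast++
(s=5,f=11) a[fast]=9≠a[slow]=8 write a[6]=9 → slow++,fast++
(s=6,f=12) a[fast]=9=a[slow] dup → fast++
(s=6,f=13) a[fast]=9=a[slow] dup → fast++
(s=6,f=14) a[fast]=11≠a[slow]=9 write a[7]=11 → slow++,fast++
(s=7,f=15) a[fast]=12≠a[slow]=11 write a[8]=12 → slow++,fast++
(s=8,f=16) a[fast]=13≠a[slow]=12 write a[9]=13 → slow++,fast++
(s=9,f=17) a[fast]=13=a[slow] dup → fast++

length 10; prefix = [2, 3, 4, 6, 7, 8, 9, 11, 12, 13]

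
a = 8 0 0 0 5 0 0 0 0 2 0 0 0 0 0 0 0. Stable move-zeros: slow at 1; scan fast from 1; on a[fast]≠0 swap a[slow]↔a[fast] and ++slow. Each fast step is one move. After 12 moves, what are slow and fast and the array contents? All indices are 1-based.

slow=4, fast=13, a=[8, 5, 2, 0, 0, 0, 0, 0, 0, 0, 0, 0, 0, 0, 0, 0, 0]

(s=1,f=1) a[fast]=8≠0 swap→a[1]=8 → slow++,fast++
(s=2,f=2) a[fast]=0 → fast++
(s=2,f=3) a[fast]=0 → fast++
(s=2,f=4) a[fast]=0 → fast++
(s=2,f=5) a[fast]=5≠0 swap→a[2]=5 → slow++,fast++
(s=3,f=6) a[fast]=0 → fast++
(s=3,f=7) a[fast]=0 → fast++
(s=3,f=8) a[fast]=0 → fast++
(s=3,f=9) a[fast]=0 → fast++
(s=3,f=10) a[fast]=2≠0 swap→a[3]=2 → slow++,fast++
(s=4,f=11) a[fast]=0 → fast++
(s=4,f=12) a[fast]=0 → fast++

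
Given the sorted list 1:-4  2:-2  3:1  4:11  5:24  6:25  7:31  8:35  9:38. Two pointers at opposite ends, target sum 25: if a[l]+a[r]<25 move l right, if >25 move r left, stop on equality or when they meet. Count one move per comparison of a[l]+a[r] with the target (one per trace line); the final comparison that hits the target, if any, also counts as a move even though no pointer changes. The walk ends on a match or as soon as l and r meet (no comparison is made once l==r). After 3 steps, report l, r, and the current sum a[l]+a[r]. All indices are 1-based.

[1,9] -4+38=34 >25 → r--
[1,8] -4+35=31 >25 → r--
[1,7] -4+31=27 >25 → r--

l=1, r=6, sum=21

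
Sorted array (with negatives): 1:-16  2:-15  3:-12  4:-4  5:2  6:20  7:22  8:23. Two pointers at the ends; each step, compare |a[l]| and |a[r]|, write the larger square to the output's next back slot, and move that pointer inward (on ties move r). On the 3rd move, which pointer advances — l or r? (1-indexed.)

r

l=1 r=8: |-16|<=|23| out[8]=529, r--
l=1 r=7: |-16|<=|22| out[7]=484, r--
l=1 r=6: |-16|<=|20| out[6]=400, r--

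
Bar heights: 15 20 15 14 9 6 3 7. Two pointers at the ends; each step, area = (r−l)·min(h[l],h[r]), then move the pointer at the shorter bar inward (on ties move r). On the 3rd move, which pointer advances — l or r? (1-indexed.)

[1,8] min(15,7)*7=49 best=49 * → r--
[1,7] min(15,3)*6=18 best=49 → r--
[1,6] min(15,6)*5=30 best=49 → r--

r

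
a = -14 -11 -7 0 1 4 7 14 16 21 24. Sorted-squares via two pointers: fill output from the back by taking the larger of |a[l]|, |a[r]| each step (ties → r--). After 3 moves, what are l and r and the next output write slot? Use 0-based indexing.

l=0 r=10: |-14|<=|24| out[10]=576, r--
l=0 r=9: |-14|<=|21| out[9]=441, r--
l=0 r=8: |-14|<=|16| out[8]=256, r--

l=0, r=7, next write slot=7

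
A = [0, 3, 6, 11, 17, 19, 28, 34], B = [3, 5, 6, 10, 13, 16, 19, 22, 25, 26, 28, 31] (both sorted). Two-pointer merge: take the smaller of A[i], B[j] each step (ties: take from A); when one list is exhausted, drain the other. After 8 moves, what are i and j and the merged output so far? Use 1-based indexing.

i=5, j=5, merged so far=[0, 3, 3, 5, 6, 6, 10, 11]

[i=1,j=1] A[i]=0<=B[j]=3 take 0 → i++
[i=2,j=1] A[i]=3<=B[j]=3 take 3 → i++
[i=3,j=1] A[i]=6>B[j]=3 take 3 → j++
[i=3,j=2] A[i]=6>B[j]=5 take 5 → j++
[i=3,j=3] A[i]=6<=B[j]=6 take 6 → i++
[i=4,j=3] A[i]=11>B[j]=6 take 6 → j++
[i=4,j=4] A[i]=11>B[j]=10 take 10 → j++
[i=4,j=5] A[i]=11<=B[j]=13 take 11 → i++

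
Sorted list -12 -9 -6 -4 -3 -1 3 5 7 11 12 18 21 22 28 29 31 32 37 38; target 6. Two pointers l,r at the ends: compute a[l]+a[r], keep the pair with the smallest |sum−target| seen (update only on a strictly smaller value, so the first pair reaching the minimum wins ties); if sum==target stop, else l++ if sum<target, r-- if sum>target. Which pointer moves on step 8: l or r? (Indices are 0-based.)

r

l=0 r=19: -12+38=26 d=20 *, r--
l=0 r=18: -12+37=25 d=19 *, r--
l=0 r=17: -12+32=20 d=14 *, r--
l=0 r=16: -12+31=19 d=13 *, r--
l=0 r=15: -12+29=17 d=11 *, r--
l=0 r=14: -12+28=16 d=10 *, r--
l=0 r=13: -12+22=10 d=4 *, r--
l=0 r=12: -12+21=9 d=3 *, r--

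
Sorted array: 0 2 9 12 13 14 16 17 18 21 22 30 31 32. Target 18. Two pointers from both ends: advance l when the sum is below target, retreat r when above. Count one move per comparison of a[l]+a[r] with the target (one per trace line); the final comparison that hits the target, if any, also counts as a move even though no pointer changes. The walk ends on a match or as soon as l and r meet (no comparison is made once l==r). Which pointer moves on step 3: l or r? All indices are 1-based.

l=1 r=14: 0+32=32 >18, r--
l=1 r=13: 0+31=31 >18, r--
l=1 r=12: 0+30=30 >18, r--

r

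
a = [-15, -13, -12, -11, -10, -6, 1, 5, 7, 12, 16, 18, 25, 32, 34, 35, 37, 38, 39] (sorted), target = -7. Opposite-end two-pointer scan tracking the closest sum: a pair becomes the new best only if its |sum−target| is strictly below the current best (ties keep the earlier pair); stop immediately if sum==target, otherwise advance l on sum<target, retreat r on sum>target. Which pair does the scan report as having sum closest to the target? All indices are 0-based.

l=0 r=18: -15+39=24 d=31 *, r--
l=0 r=17: -15+38=23 d=30 *, r--
l=0 r=16: -15+37=22 d=29 *, r--
l=0 r=15: -15+35=20 d=27 *, r--
l=0 r=14: -15+34=19 d=26 *, r--
l=0 r=13: -15+32=17 d=24 *, r--
l=0 r=12: -15+25=10 d=17 *, r--
l=0 r=11: -15+18=3 d=10 *, r--
l=0 r=10: -15+16=1 d=8 *, r--
l=0 r=9: -15+12=-3 d=4 *, r--
l=0 r=8: -15+7=-8 d=1 *, l++
l=1 r=8: -13+7=-6 d=1, r--
l=1 r=7: -13+5=-8 d=1, l++
l=2 r=7: -12+5=-7 d=0 *, stop

pair (-12, 5) with sum -7 (|Δ|=0)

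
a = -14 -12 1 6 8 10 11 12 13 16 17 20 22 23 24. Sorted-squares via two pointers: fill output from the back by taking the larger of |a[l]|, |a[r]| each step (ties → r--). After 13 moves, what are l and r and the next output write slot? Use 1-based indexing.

l=3, r=4, next write slot=2

[1,15] |-14|<=|24| out[15]=576 → r--
[1,14] |-14|<=|23| out[14]=529 → r--
[1,13] |-14|<=|22| out[13]=484 → r--
[1,12] |-14|<=|20| out[12]=400 → r--
[1,11] |-14|<=|17| out[11]=289 → r--
[1,10] |-14|<=|16| out[10]=256 → r--
[1,9] |-14|>|13| out[9]=196 → l++
[2,9] |-12|<=|13| out[8]=169 → r--
[2,8] |-12|<=|12| out[7]=144 → r--
[2,7] |-12|>|11| out[6]=144 → l++
[3,7] |1|<=|11| out[5]=121 → r--
[3,6] |1|<=|10| out[4]=100 → r--
[3,5] |1|<=|8| out[3]=64 → r--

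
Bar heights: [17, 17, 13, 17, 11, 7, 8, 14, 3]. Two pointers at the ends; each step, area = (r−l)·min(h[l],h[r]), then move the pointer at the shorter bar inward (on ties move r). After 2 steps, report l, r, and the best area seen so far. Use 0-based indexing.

l=0 r=8: min(17,3)*8=24 best=24 *, r--
l=0 r=7: min(17,14)*7=98 best=98 *, r--

l=0, r=6, best area=98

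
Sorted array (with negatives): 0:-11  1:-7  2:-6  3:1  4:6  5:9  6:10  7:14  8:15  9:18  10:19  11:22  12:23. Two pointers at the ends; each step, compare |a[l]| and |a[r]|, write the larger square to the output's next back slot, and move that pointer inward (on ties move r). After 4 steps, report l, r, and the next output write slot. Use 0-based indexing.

l=0, r=8, next write slot=8

[0,12] |-11|<=|23| out[12]=529 → r--
[0,11] |-11|<=|22| out[11]=484 → r--
[0,10] |-11|<=|19| out[10]=361 → r--
[0,9] |-11|<=|18| out[9]=324 → r--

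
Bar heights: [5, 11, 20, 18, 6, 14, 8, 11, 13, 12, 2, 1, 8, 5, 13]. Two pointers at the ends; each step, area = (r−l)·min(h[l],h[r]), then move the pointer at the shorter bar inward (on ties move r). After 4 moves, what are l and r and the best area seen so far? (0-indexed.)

l=0 r=14: min(5,13)*14=70 best=70 *, l++
l=1 r=14: min(11,13)*13=143 best=143 *, l++
l=2 r=14: min(20,13)*12=156 best=156 *, r--
l=2 r=13: min(20,5)*11=55 best=156, r--

l=2, r=12, best area=156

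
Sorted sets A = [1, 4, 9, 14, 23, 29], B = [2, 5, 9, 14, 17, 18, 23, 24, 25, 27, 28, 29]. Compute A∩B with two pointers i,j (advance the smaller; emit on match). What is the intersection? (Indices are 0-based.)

intersection = [9, 14, 23, 29]

i=0 j=0: 1<2, i++
i=1 j=0: 4>2, j++
i=1 j=1: 4<5, i++
i=2 j=1: 9>5, j++
i=2 j=2: 9==9 emit, i++,j++
i=3 j=3: 14==14 emit, i++,j++
i=4 j=4: 23>17, j++
i=4 j=5: 23>18, j++
i=4 j=6: 23==23 emit, i++,j++
i=5 j=7: 29>24, j++
i=5 j=8: 29>25, j++
i=5 j=9: 29>27, j++
i=5 j=10: 29>28, j++
i=5 j=11: 29==29 emit, i++,j++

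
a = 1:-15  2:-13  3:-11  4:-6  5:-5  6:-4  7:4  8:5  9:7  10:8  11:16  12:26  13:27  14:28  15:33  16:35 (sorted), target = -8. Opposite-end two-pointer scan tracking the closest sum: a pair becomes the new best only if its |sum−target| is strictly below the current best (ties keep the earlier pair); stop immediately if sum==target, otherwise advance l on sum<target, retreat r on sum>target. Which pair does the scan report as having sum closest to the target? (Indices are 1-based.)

pair (-15, 7) with sum -8 (|Δ|=0)

l=1 r=16: -15+35=20 d=28 *, r--
l=1 r=15: -15+33=18 d=26 *, r--
l=1 r=14: -15+28=13 d=21 *, r--
l=1 r=13: -15+27=12 d=20 *, r--
l=1 r=12: -15+26=11 d=19 *, r--
l=1 r=11: -15+16=1 d=9 *, r--
l=1 r=10: -15+8=-7 d=1 *, r--
l=1 r=9: -15+7=-8 d=0 *, stop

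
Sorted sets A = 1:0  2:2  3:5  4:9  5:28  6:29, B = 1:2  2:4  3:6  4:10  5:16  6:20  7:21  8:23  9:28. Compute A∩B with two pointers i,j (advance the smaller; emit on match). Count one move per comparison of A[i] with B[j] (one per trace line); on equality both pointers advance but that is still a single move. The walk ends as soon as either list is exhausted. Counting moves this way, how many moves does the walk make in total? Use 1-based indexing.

12 moves

i=1 j=1: 0<2, i++
i=2 j=1: 2==2 emit, i++,j++
i=3 j=2: 5>4, j++
i=3 j=3: 5<6, i++
i=4 j=3: 9>6, j++
i=4 j=4: 9<10, i++
i=5 j=4: 28>10, j++
i=5 j=5: 28>16, j++
i=5 j=6: 28>20, j++
i=5 j=7: 28>21, j++
i=5 j=8: 28>23, j++
i=5 j=9: 28==28 emit, i++,j++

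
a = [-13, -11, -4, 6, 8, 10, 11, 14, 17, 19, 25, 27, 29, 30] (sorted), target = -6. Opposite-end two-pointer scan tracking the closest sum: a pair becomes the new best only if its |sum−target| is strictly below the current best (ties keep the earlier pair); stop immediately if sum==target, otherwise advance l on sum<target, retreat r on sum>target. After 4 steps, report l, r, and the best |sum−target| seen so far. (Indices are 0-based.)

l=0, r=9, best |Δ|=18

[0,13] -13+30=17 d=23 * → r--
[0,12] -13+29=16 d=22 * → r--
[0,11] -13+27=14 d=20 * → r--
[0,10] -13+25=12 d=18 * → r--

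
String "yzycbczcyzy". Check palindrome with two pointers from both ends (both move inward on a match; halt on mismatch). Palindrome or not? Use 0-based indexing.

not a palindrome (mismatch at 4,6)

[0,10] 'y'=='y' → l++,r--
[1,9] 'z'=='z' → l++,r--
[2,8] 'y'=='y' → l++,r--
[3,7] 'c'=='c' → l++,r--
[4,6] 'b'!='z' → stop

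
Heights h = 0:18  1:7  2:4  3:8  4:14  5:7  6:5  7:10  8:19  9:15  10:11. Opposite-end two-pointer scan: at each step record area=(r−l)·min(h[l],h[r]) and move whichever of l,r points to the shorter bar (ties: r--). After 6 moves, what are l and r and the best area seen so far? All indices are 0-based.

[0,10] min(18,11)*10=110 best=110 * → r--
[0,9] min(18,15)*9=135 best=135 * → r--
[0,8] min(18,19)*8=144 best=144 * → l++
[1,8] min(7,19)*7=49 best=144 → l++
[2,8] min(4,19)*6=24 best=144 → l++
[3,8] min(8,19)*5=40 best=144 → l++

l=4, r=8, best area=144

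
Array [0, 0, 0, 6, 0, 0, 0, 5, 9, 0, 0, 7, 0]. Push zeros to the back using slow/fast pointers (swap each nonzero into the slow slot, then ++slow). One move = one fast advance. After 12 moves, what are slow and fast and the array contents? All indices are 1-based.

slow=5, fast=13, a=[6, 5, 9, 7, 0, 0, 0, 0, 0, 0, 0, 0, 0]

(s=1,f=1) a[fast]=0 → fast++
(s=1,f=2) a[fast]=0 → fast++
(s=1,f=3) a[fast]=0 → fast++
(s=1,f=4) a[fast]=6≠0 swap→a[1]=6 → slow++,fast++
(s=2,f=5) a[fast]=0 → fast++
(s=2,f=6) a[fast]=0 → fast++
(s=2,f=7) a[fast]=0 → fast++
(s=2,f=8) a[fast]=5≠0 swap→a[2]=5 → slow++,fast++
(s=3,f=9) a[fast]=9≠0 swap→a[3]=9 → slow++,fast++
(s=4,f=10) a[fast]=0 → fast++
(s=4,f=11) a[fast]=0 → fast++
(s=4,f=12) a[fast]=7≠0 swap→a[4]=7 → slow++,fast++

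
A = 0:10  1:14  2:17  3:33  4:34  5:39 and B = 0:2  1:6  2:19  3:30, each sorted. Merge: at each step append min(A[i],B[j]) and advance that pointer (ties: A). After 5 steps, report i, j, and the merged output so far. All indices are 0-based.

i=0 j=0: A[i]=10>B[j]=2 take 2, j++
i=0 j=1: A[i]=10>B[j]=6 take 6, j++
i=0 j=2: A[i]=10<=B[j]=19 take 10, i++
i=1 j=2: A[i]=14<=B[j]=19 take 14, i++
i=2 j=2: A[i]=17<=B[j]=19 take 17, i++

i=3, j=2, merged so far=[2, 6, 10, 14, 17]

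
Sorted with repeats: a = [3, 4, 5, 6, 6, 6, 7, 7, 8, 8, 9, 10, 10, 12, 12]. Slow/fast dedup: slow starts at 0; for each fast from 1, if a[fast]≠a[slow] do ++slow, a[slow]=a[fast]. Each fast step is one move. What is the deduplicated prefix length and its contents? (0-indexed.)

(s=0,f=1) a[fast]=4≠a[slow]=3 write a[1]=4 → slow++,fast++
(s=1,f=2) a[fast]=5≠a[slow]=4 write a[2]=5 → slow++,fast++
(s=2,f=3) a[fast]=6≠a[slow]=5 write a[3]=6 → slow++,fast++
(s=3,f=4) a[fast]=6=a[slow] dup → fast++
(s=3,f=5) a[fast]=6=a[slow] dup → fast++
(s=3,f=6) a[fast]=7≠a[slow]=6 write a[4]=7 → slow++,fast++
(s=4,f=7) a[fast]=7=a[slow] dup → fast++
(s=4,f=8) a[fast]=8≠a[slow]=7 write a[5]=8 → slow++,fast++
(s=5,f=9) a[fast]=8=a[slow] dup → fast++
(s=5,f=10) a[fast]=9≠a[slow]=8 write a[6]=9 → slow++,fast++
(s=6,f=11) a[fast]=10≠a[slow]=9 write a[7]=10 → slow++,fast++
(s=7,f=12) a[fast]=10=a[slow] dup → fast++
(s=7,f=13) a[fast]=12≠a[slow]=10 write a[8]=12 → slow++,fast++
(s=8,f=14) a[fast]=12=a[slow] dup → fast++

length 9; prefix = [3, 4, 5, 6, 7, 8, 9, 10, 12]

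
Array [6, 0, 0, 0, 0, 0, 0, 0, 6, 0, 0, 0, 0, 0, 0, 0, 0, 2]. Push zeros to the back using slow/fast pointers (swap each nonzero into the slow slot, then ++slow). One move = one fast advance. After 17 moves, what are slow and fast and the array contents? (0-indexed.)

slow=2, fast=17, a=[6, 6, 0, 0, 0, 0, 0, 0, 0, 0, 0, 0, 0, 0, 0, 0, 0, 2]

(s=0,f=0) a[fast]=6≠0 swap→a[0]=6 → slow++,fast++
(s=1,f=1) a[fast]=0 → fast++
(s=1,f=2) a[fast]=0 → fast++
(s=1,f=3) a[fast]=0 → fast++
(s=1,f=4) a[fast]=0 → fast++
(s=1,f=5) a[fast]=0 → fast++
(s=1,f=6) a[fast]=0 → fast++
(s=1,f=7) a[fast]=0 → fast++
(s=1,f=8) a[fast]=6≠0 swap→a[1]=6 → slow++,fast++
(s=2,f=9) a[fast]=0 → fast++
(s=2,f=10) a[fast]=0 → fast++
(s=2,f=11) a[fast]=0 → fast++
(s=2,f=12) a[fast]=0 → fast++
(s=2,f=13) a[fast]=0 → fast++
(s=2,f=14) a[fast]=0 → fast++
(s=2,f=15) a[fast]=0 → fast++
(s=2,f=16) a[fast]=0 → fast++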